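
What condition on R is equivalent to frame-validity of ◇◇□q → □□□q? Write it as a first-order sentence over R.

This is a Sahlqvist (Geach-type) schema ◇^2□^1q → □^3◇^0q.
Minimal-valuation argument: fix x; take any y with xR^2y and any z with xR^3z. Set V(q) to the set of worlds R-reachable from y in exactly 1 step. Then □^1q holds at y, so the antecedent holds at x; validity forces ◇^0q at z, giving a w with zR^0w and yR^1w.
First-order correspondent: ∀x ∀y ∀z ((xR²y ∧ xR³z) → ∃w (yRw ∧ z = w)).

∀x ∀y ∀z ((xR²y ∧ xR³z) → ∃w (yRw ∧ z = w))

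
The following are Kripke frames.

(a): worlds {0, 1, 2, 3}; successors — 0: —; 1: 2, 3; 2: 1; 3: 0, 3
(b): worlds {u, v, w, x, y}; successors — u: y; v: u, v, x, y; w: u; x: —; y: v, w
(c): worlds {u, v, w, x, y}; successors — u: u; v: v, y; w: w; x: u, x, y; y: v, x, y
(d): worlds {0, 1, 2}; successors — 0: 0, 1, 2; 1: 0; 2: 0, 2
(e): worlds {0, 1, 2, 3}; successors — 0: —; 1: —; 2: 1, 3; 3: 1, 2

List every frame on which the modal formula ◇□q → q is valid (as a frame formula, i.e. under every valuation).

Frame correspondent (Sahlqvist): ∀x ∀y (Rxy → Ryx) — i.e. symmetry.
(a): fails — R13 but not R31.
(b): fails — Rwu but not Ruw.
(c): fails — Rxu but not Rux.
(d): holds.
(e): fails — R21 but not R12.
Valid on: (d).

(d)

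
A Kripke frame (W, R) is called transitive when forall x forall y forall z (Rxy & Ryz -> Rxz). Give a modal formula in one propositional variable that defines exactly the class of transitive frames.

□r → □□r

A defining formula is □r → □□r (the 4 axiom).
Suppose □r→□□r is valid. Take Rxy, Ryz and set V(r)={w : Rxw}. Then □r at x, so □□r at x, so □r at y, so r at z, i.e. Rxz.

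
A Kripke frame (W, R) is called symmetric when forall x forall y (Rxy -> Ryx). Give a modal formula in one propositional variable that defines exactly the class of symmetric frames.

r → □◇r

This is symmetry; the standard corresponding axiom is B: r → □◇r.
Suppose r→□◇r is valid. Take Rxy and set V(r)={x}. Then r at x, so □◇r at x, so ◇r at y, so some z with Ryz has r; z=x, i.e. Ryx.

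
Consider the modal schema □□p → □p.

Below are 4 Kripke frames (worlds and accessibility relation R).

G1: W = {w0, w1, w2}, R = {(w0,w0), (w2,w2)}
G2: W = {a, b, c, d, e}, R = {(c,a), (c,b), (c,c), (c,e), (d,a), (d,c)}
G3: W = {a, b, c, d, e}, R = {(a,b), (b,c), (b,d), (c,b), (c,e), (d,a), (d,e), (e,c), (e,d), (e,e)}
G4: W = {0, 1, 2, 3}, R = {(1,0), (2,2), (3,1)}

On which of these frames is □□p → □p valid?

This is the axiom for density; its first-order frame correspondent is ∀x ∀y (Rxy → ∃z (Rxz ∧ Rzy)).
G1: condition met.
G2: condition met.
G3: fails — Rbc but no z with Rbz and Rzc.
G4: fails — R10 but no z with R1z and Rz0.

G1, G2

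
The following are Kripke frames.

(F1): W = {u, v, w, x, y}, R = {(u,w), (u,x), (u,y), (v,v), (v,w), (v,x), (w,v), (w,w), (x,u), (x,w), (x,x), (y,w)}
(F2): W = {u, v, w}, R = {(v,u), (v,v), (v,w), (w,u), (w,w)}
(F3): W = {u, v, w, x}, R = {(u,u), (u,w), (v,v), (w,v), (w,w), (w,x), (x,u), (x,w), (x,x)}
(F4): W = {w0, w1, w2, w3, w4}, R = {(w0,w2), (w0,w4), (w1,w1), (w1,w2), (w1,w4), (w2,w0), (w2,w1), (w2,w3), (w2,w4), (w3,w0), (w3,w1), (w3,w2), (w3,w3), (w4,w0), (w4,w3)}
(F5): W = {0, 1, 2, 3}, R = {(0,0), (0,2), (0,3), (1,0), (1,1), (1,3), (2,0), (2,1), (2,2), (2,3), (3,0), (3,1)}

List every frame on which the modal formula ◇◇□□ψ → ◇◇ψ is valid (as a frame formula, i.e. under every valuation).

(F1), (F3), (F4), (F5)

This is the axiom for a generalized confluence (Geach) condition; its first-order frame correspondent is ∀x ∀y (xR²y → ∃w (yR²w ∧ xR²w)).
(F1): condition met.
(F2): fails — vR²u but no t with uR²t and vR²t.
(F3): condition met.
(F4): condition met.
(F5): condition met.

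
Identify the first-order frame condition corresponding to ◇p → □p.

Suppose ◇p→□p is valid. Take Rxy, Rxz and set V(p)={y}. Then ◇p at x, so □p at x, so p at z, i.e. z=y.
Conversely, any frame satisfying ∀x ∀y ∀z (Rxy ∧ Rxz → y = z) validates the schema.
Frame condition: ∀x ∀y ∀z (Rxy ∧ Rxz → y = z).

partial functionality: ∀x ∀y ∀z (Rxy ∧ Rxz → y = z)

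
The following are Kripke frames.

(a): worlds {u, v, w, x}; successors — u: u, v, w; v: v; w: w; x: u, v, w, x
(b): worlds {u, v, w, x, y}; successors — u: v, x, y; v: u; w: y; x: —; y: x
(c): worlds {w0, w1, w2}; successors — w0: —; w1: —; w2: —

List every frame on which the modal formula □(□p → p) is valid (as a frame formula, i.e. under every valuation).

(a), (c)

The schema corresponds to shift-reflexivity: ∀x ∀y (Rxy → Ryy).
(a): satisfies the condition.
(b): fails — Ruv but not Rvv.
(c): satisfies the condition.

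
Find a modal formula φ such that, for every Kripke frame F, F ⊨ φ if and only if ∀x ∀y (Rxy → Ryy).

This is shift-reflexivity; the standard corresponding axiom is T□: □(□q → q).
Suppose □(□q→q) is valid. Take Rxy and set V(q)={w : Ryw}. Then at y, □q holds; since □(□q→q) at x, □q→q at y, so q at y, i.e. Ryy.

□(□q → q)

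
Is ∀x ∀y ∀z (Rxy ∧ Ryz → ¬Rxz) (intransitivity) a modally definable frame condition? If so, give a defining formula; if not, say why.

Not definable by any modal formula

Any modally definable frame class is closed under surjective bounded morphisms.
The 7-cycle (worlds s,t,u,v,w,x,y with s→t→u→v→w→x→y→s) is intransitive. Mapping every world to a single reflexive point • is a surjective bounded morphism; the reflexive point is not intransitive (R••∧R•• but R••).
So no modal formula (or set of formulas) defines exactly the intransitive frames.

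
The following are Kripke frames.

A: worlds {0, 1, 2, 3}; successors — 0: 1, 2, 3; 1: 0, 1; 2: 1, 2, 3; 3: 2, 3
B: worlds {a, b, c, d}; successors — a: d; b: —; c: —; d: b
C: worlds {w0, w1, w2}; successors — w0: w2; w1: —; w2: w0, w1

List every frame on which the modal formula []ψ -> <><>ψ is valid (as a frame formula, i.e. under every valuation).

Frame correspondent (Sahlqvist): forall x exists w (xRw & x R^2 w) — i.e. a generalized confluence (Geach) condition.
A: holds.
B: fails — at a but no w with aRw and aR²w.
C: fails — at w0 but no w with w0Rw and w0R²w.

A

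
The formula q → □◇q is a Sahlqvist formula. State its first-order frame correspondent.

Symmetry

Suppose q→□◇q is valid. Take Rxy and set V(q)={x}. Then q at x, so □◇q at x, so ◇q at y, so some z with Ryz has q; z=x, i.e. Ryx.
Conversely, on a frame with symmetry the schema holds at every world under every valuation.
So the correspondent is symmetry.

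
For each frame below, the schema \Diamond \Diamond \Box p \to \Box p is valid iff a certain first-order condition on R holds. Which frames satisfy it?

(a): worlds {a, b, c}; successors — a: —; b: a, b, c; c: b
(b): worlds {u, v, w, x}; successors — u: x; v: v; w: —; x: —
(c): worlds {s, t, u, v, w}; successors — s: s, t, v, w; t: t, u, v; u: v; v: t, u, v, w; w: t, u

The schema corresponds to a generalized confluence (Geach) condition: \forall x \forall y \forall z ((x R^2 y \wedge xRz) \to \exists w (yRw \wedge z = w)).
(a): fails — bR²a, bRa but no w with aRw and a=w.
(b): satisfies the condition.
(c): fails — sR²t, sRs but no w* with tRw* and s=w*.
Valid on: (b).

(b)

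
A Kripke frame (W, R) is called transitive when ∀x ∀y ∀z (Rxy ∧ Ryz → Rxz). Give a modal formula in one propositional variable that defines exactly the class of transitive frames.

□p → □□p

The condition is transitivity. The 4 schema □p → □□p defines it.
Suppose □p→□□p is valid. Take Rxy, Ryz and set V(p)={w : Rxw}. Then □p at x, so □□p at x, so □p at y, so p at z, i.e. Rxz.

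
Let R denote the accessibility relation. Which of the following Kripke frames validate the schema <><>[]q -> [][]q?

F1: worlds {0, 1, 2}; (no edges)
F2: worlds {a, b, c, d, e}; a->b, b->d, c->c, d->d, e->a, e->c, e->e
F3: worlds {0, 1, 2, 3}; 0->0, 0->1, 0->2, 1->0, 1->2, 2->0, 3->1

F1

Frame correspondent (Sahlqvist): forall x forall y forall z ((x R^2 y & x R^2 z) -> exists w (yRw & z = w)) — i.e. a generalized confluence (Geach) condition.
F1: holds.
F2: fails — eR²a, eR²a but no w with aRw and a=w.
F3: fails — 0R²1, 0R²1 but no w with 1Rw and 1=w.
Valid on: F1.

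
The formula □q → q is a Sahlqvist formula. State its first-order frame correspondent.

Suppose □q→q is valid. At any x set V(q)={w : Rxw}. Then □q holds at x, so q holds at x, i.e. Rxx.

reflexivity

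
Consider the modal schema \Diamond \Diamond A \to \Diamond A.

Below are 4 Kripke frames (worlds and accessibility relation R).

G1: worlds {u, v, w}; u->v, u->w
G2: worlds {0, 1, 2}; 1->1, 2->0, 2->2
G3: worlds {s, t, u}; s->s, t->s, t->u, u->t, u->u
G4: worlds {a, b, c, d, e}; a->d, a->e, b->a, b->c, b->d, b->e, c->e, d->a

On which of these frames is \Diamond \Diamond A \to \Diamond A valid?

Frame correspondent (Sahlqvist): \forall x \forall y \forall z (Rxy \wedge Ryz \to Rxz) — i.e. transitivity.
G1: ✓.
G2: ✓.
G3: fails — Rut and Rts but not Rus.
G4: fails — Rad and Rda but not Raa.
Valid on: G1, G2.

G1, G2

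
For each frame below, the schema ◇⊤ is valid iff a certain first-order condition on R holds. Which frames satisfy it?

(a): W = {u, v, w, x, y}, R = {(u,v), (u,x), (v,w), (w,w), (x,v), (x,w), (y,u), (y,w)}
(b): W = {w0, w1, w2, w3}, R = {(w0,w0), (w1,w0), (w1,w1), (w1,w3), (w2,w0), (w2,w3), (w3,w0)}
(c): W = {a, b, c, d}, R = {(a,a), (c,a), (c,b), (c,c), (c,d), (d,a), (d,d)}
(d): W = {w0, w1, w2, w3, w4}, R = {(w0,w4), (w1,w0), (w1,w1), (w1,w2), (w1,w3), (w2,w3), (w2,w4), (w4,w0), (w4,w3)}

(a), (b)

This is the axiom for seriality; its first-order frame correspondent is ∀x ∃y Rxy.
(a): condition met.
(b): condition met.
(c): fails — world b has no successor.
(d): fails — world w3 has no successor.
Valid on: (a), (b).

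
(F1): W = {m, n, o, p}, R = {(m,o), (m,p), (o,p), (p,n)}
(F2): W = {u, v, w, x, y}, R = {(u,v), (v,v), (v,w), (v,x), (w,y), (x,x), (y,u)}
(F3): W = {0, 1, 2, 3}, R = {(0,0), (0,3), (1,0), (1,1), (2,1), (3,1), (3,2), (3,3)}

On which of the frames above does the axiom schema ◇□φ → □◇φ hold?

Frame correspondent (Sahlqvist): ∀x ∀y ∀z (Rxy ∧ Rxz → ∃w (Ryw ∧ Rzw)) — i.e. convergence.
(F1): fails — Rmo and Rmp but o and p have no common successor.
(F2): fails — Rvv and Rvw but v and w have no common successor.
(F3): condition met.
Valid on: (F3).

(F3)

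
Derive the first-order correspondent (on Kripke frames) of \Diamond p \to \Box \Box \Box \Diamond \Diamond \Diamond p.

This is a Sahlqvist (Geach-type) schema ◇^1□^0p → □^3◇^3p.
First-order correspondent: \forall x \forall y \forall z ((xRy \wedge x R^3 z) \to \exists w (y = w \wedge z R^3 w)).

\forall x \forall y \forall z ((xRy \wedge x R^3 z) \to \exists w (y = w \wedge z R^3 w))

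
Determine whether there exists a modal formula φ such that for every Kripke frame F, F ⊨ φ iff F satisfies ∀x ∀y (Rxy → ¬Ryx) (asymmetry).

Not modally definable

Modal frame validity is preserved under surjective bounded morphisms.
The 5-cycle (worlds w0,w1,w2,w3,w4 with w0→w1→w2→w3→w4→w0) is asymmetric. Mapping every world to a single reflexive point • is a surjective bounded morphism, and the reflexive point is not asymmetric (R•• but asymmetry requires ¬R••).
So no modal formula (or set of formulas) defines exactly the asymmetric frames.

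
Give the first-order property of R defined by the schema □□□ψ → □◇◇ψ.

This is a Sahlqvist (Geach-type) schema ◇^0□^3ψ → □^1◇^2ψ.
Minimal-valuation argument: fix x; take any y with xR^0y and any z with xR^1z. Set V(ψ) to the set of worlds R-reachable from y in exactly 3 steps. Then □^3ψ holds at y, so the antecedent holds at x; validity forces ◇^2ψ at z, giving a w with zR^2w and yR^3w.
First-order correspondent: ∀x ∀z (xRz → ∃w (xR³w ∧ zR²w)).

∀x ∀z (xRz → ∃w (xR³w ∧ zR²w))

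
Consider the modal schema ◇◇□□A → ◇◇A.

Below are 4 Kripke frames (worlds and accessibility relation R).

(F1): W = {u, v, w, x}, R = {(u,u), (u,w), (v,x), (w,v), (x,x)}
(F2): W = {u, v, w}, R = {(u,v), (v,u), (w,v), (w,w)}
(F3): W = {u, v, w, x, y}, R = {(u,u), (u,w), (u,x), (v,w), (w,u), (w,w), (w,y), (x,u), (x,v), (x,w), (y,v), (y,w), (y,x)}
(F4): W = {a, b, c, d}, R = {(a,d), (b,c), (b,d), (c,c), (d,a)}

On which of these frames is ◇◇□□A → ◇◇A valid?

(F2), (F3), (F4)

This is the axiom for a generalized confluence (Geach) condition; its first-order frame correspondent is ∀x ∀y (xR²y → ∃w (yR²w ∧ xR²w)).
(F1): fails — uR²v but no t with vR²t and uR²t.
(F2): satisfies the condition.
(F3): satisfies the condition.
(F4): satisfies the condition.
Valid on: (F2), (F3), (F4).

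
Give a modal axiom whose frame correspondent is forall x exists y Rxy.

□r → ◇r

The condition is seriality. The D schema □r → ◇r defines it.
Suppose □r→◇r is valid. At any x set V(r)=W. Then □r at x, so ◇r at x, so x has a successor.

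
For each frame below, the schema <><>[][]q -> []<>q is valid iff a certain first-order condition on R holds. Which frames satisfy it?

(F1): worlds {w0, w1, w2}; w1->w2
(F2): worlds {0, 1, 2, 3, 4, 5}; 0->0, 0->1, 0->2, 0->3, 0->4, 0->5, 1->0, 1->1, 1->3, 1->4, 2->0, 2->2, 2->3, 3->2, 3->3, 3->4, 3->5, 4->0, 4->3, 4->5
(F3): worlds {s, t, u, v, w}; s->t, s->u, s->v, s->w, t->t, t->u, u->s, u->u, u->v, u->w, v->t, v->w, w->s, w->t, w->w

(F1), (F3)

The schema corresponds to a generalized confluence (Geach) condition: forall x forall y forall z ((x R^2 y & xRz) -> exists w (y R^2 w & zRw)).
(F1): holds.
(F2): fails — 0R²0, 0R5 but no w with 0R²w and 5Rw.
(F3): holds.
Valid on: (F1), (F3).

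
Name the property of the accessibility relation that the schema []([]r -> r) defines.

This schema is the T□ axiom.
Its frame correspondent is shift-reflexivity — forall x forall y (Rxy -> Ryy).

shift-reflexivity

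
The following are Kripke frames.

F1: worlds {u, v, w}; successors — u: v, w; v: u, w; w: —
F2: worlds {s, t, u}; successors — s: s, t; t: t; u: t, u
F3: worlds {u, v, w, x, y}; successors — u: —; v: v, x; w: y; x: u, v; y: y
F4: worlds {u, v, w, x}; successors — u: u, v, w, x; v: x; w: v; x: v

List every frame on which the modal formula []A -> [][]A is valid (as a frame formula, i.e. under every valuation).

F2

This is the axiom for transitivity; its first-order frame correspondent is forall x forall y forall z (Rxy & Ryz -> Rxz).
F1: fails — Ruv and Rvu but not Ruu.
F2: ✓.
F3: fails — Rvx and Rxu but not Rvu.
F4: fails — Rvx and Rxv but not Rvv.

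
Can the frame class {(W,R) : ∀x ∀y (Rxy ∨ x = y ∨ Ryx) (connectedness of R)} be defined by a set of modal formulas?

No

Modal frame validity is preserved under disjoint unions.
Take 2 disjoint single-world reflexive frames: each is trivially connected, but their disjoint union has 2 worlds with no edge between distinct components, so it is not connected.
Hence connectedness of R is not modally definable.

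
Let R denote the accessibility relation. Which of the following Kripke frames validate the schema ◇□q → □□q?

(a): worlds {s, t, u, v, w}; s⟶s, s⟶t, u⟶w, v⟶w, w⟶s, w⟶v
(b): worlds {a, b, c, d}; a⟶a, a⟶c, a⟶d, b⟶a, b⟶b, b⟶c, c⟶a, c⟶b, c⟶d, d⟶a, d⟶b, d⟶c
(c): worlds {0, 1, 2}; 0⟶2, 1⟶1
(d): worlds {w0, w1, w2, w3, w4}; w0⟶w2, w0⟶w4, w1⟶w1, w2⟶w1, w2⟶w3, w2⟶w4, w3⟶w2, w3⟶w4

The schema corresponds to a generalized confluence (Geach) condition: ∀x ∀y ∀z ((xRy ∧ xR²z) → ∃w (yRw ∧ z = w)).
(a): fails — sRt, sR²s but no w* with tRw* and s=w*.
(b): fails — aRa, aR²b but no w with aRw and b=w.
(c): satisfies the condition.
(d): fails — w0Rw4, w0R²w1 but no w with w4Rw and w1=w.

(c)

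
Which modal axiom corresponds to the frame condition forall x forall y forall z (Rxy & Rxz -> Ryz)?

The condition is the Euclidean property. The 5 schema ◇s → □◇s defines it.

◇s → □◇s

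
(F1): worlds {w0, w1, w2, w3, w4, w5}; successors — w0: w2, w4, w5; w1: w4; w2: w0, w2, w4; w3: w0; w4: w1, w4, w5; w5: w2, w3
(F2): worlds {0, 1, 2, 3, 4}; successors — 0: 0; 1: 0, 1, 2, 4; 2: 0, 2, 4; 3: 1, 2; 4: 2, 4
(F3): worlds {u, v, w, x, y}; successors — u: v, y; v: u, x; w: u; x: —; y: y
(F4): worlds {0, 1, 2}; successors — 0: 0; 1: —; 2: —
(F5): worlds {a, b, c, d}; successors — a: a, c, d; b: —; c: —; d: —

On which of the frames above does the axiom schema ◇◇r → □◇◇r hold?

The schema corresponds to a generalized confluence (Geach) condition: ∀x ∀y ∀z ((xR²y ∧ xRz) → ∃w (y = w ∧ zR²w)).
(F1): fails — w0R²w0, w0Rw4 but no w with w0=w and w4R²w.
(F2): fails — 1R²1, 1R0 but no w with 1=w and 0R²w.
(F3): fails — uR²u, uRv but no t with u=t and vR²t.
(F4): satisfies the condition.
(F5): fails — aR²a, aRc but no w with a=w and cR²w.
Valid on: (F4).

(F4)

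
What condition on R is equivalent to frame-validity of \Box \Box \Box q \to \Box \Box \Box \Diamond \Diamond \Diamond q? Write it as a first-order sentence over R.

This is a Sahlqvist (Geach-type) schema ◇^0□^3q → □^3◇^3q.
First-order correspondent: \forall x \forall z (x R^3 z \to \exists w (x R^3 w \wedge z R^3 w)).

\forall x \forall z (x R^3 z \to \exists w (x R^3 w \wedge z R^3 w))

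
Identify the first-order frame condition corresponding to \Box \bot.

Emptiness of R

□⊥ is valid iff no world has any successor (otherwise □⊥ fails at any world with one).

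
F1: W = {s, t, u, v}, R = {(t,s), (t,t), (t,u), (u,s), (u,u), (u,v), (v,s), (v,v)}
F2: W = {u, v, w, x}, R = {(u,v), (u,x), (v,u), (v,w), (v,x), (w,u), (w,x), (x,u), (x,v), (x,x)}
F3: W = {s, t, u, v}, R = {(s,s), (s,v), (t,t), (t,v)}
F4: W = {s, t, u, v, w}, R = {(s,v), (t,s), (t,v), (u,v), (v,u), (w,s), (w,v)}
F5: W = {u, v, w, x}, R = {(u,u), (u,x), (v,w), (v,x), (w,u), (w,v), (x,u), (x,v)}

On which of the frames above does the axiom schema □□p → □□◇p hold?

F2

Frame correspondent (Sahlqvist): ∀x ∀z (xR²z → ∃w (xR²w ∧ zRw)) — i.e. a generalized confluence (Geach) condition.
F1: fails — tR²s but no w with tR²w and sRw.
F2: satisfies the condition.
F3: fails — sR²v but no w with sR²w and vRw.
F4: fails — sR²u but no w* with sR²w* and uRw*.
F5: fails — vR²v but no t with vR²t and vRt.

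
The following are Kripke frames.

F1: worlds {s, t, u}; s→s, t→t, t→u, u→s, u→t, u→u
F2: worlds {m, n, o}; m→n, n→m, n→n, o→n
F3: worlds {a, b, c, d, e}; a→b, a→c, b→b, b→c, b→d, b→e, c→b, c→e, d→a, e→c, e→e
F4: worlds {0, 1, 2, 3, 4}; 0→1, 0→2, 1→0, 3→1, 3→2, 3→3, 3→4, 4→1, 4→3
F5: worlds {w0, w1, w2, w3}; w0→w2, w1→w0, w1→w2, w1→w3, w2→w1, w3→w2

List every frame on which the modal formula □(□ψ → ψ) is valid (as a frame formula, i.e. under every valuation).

Frame correspondent (Sahlqvist): ∀x ∀y (Rxy → Ryy) — i.e. shift-reflexivity.
F1: satisfies the condition.
F2: fails — Rnm but not Rmm.
F3: fails — Rbc but not Rcc.
F4: fails — R10 but not R00.
F5: fails — Rw1w2 but not Rw2w2.
Valid on: F1.

F1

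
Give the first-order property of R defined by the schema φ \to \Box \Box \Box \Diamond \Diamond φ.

\forall x \forall z (x R^3 z \to \exists w (x = w \wedge z R^2 w))

This is a Sahlqvist (Geach-type) schema ◇^0□^0φ → □^3◇^2φ.
Minimal-valuation argument: fix x; take any y with xR^0y and any z with xR^3z. Set V(φ) to the set of worlds R-reachable from y in exactly 0 steps. Then □^0φ holds at y, so the antecedent holds at x; validity forces ◇^2φ at z, giving a w with zR^2w and yR^0w.
First-order correspondent: \forall x \forall z (x R^3 z \to \exists w (x = w \wedge z R^2 w)).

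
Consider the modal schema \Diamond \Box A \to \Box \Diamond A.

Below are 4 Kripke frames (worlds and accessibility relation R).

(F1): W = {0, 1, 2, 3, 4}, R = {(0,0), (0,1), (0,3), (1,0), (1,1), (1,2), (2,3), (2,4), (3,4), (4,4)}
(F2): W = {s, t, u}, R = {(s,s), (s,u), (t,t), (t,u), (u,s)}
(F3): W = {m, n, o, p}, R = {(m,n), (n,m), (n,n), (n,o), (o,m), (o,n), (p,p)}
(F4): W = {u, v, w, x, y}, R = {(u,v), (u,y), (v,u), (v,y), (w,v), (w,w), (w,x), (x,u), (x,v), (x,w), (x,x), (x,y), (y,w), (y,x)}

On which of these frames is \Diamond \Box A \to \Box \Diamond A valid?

The schema corresponds to convergence: \forall x \forall y \forall z (Rxy \wedge Rxz \to \exists w (Ryw \wedge Rzw)).
(F1): fails — R00 and R03 but 0 and 3 have no common successor.
(F2): fails — Rtt and Rtu but t and u have no common successor.
(F3): ✓.
(F4): fails — Ruv and Ruy but v and y have no common successor.
Valid on: (F3).

(F3)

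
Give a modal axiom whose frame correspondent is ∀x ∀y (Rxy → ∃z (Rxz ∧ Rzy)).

□□s → □s

This is density; the standard corresponding axiom is C4: □□s → □s.
Suppose □□s→□s is valid. Take Rxy and set V(s)={w : xR²w}. Then □□s at x, so □s at x, so s at y, i.e. ∃z(Rxz∧Rzy).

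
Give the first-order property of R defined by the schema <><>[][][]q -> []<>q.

This is a Sahlqvist (Geach-type) schema ◇^2□^3q → □^1◇^1q.
Minimal-valuation argument: fix x; take any y with xR^2y and any z with xR^1z. Set V(q) to the set of worlds R-reachable from y in exactly 3 steps. Then □^3q holds at y, so the antecedent holds at x; validity forces ◇^1q at z, giving a w with zR^1w and yR^3w.
First-order correspondent: forall x forall y forall z ((x R^2 y & xRz) -> exists w (y R^3 w & zRw)).

forall x forall y forall z ((x R^2 y & xRz) -> exists w (y R^3 w & zRw))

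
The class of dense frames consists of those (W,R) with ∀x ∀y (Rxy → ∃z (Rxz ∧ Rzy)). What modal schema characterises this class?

□□q → □q

A defining formula is □□q → □q (the C4 axiom).
Suppose □□q→□q is valid. Take Rxy and set V(q)={w : xR²w}. Then □□q at x, so □q at x, so q at y, i.e. ∃z(Rxz∧Rzy).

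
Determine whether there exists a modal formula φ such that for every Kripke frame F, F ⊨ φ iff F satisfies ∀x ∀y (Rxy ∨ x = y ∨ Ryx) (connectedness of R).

If a class were modally definable it would be closed under disjoint unions (Goldblatt–Thomason).
Take 4 disjoint single-world reflexive frames: each is trivially connected, but their disjoint union has 4 worlds with no edge between distinct components, so it is not connected.
So no modal formula (or set of formulas) defines exactly the connected frames.

No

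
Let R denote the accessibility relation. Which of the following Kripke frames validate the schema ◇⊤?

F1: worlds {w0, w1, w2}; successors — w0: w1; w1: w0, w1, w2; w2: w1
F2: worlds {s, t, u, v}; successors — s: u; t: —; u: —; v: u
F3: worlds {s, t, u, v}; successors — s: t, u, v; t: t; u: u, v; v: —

The schema corresponds to seriality: ∀x ∃y Rxy.
F1: ✓.
F2: fails — world t has no successor.
F3: fails — world v has no successor.

F1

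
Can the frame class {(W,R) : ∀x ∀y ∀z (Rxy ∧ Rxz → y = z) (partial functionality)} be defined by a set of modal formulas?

Yes — defined by ◇q → □q

This is a Sahlqvist condition; the CD axiom ◇q → □q defines it.
Suppose ◇q→□q is valid. Take Rxy, Rxz and set V(q)={y}. Then ◇q at x, so □q at x, so q at z, i.e. z=y.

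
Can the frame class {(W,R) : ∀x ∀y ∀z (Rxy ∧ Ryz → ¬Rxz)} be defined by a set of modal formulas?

If a class were modally definable it would be closed under surjective bounded morphisms (Goldblatt–Thomason).
The 5-cycle (worlds 0,1,2,3,4 with 0→1→2→3→4→0) is intransitive. Mapping every world to a single reflexive point • is a surjective bounded morphism; the reflexive point is not intransitive (R••∧R•• but R••).
So the class is not modally definable.

No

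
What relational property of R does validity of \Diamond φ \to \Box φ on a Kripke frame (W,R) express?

This is the CD axiom.
It corresponds to partial functionality: \forall x \forall y \forall z (Rxy \wedge Rxz \to y = z).

partial functionality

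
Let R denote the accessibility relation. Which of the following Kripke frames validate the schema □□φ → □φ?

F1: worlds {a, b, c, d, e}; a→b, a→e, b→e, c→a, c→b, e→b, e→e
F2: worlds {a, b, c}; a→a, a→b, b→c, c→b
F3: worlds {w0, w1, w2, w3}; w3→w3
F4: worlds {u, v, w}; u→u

The schema corresponds to density: ∀x ∀y (Rxy → ∃z (Rxz ∧ Rzy)).
F1: fails — Rca but no z with Rcz and Rza.
F2: fails — Rbc but no z with Rbz and Rzc.
F3: satisfies the condition.
F4: satisfies the condition.
Valid on: F3, F4.

F3, F4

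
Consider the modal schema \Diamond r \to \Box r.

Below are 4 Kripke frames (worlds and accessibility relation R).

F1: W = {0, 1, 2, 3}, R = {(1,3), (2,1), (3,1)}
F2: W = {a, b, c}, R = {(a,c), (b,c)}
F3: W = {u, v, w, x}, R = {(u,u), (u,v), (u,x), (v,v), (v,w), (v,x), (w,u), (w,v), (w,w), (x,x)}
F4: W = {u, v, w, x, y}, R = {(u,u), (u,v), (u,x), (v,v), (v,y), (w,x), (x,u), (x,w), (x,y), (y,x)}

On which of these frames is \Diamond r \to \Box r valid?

The schema corresponds to partial functionality: \forall x \forall y \forall z (Rxy \wedge Rxz \to y = z).
F1: satisfies the condition.
F2: satisfies the condition.
F3: fails — u sees both u and v.
F4: fails — u sees both u and v.
Valid on: F1, F2.

F1, F2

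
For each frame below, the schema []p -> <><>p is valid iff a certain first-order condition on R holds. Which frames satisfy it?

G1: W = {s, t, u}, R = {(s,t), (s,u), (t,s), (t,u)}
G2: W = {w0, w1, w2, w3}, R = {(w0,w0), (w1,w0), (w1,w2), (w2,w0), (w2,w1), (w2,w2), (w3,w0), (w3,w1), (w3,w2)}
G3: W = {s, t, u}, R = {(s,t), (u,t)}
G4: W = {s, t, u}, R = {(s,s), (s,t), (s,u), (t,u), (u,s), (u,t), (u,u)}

This is the axiom for a generalized confluence (Geach) condition; its first-order frame correspondent is forall x exists w (xRw & x R^2 w).
G1: fails — at u but no w with uRw and uR²w.
G2: ✓.
G3: fails — at s but no w with sRw and sR²w.
G4: ✓.

G2, G4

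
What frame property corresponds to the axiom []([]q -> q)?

Suppose □(□q→q) is valid. Take Rxy and set V(q)={w : Ryw}. Then at y, □q holds; since □(□q→q) at x, □q→q at y, so q at y, i.e. Ryy.

shift-reflexivity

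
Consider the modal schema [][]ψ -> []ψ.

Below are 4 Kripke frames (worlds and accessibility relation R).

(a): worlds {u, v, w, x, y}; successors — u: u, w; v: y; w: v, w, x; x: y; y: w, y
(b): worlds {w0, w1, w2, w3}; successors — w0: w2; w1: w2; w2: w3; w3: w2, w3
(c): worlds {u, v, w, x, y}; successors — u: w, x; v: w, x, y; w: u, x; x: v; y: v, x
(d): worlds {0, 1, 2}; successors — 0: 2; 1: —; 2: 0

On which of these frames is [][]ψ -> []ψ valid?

(a)

This is the axiom for density; its first-order frame correspondent is forall x forall y (Rxy -> exists z (Rxz & Rzy)).
(a): satisfies the condition.
(b): fails — Rw1w2 but no z with Rw1z and Rzw2.
(c): fails — Ruw but no z with Ruz and Rzw.
(d): fails — R20 but no z with R2z and Rz0.
Valid on: (a).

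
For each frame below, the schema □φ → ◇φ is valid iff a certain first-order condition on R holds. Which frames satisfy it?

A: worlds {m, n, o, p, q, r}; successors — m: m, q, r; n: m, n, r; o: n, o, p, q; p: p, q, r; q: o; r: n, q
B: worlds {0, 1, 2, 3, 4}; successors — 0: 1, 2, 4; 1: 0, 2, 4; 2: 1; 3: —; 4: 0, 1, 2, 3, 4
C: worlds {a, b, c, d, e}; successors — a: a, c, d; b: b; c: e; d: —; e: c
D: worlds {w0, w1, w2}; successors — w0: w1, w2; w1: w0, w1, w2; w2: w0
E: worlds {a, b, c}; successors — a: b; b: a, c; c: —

A, D

This is the axiom for seriality; its first-order frame correspondent is ∀x ∃y Rxy.
A: ✓.
B: fails — world 3 has no successor.
C: fails — world d has no successor.
D: ✓.
E: fails — world c has no successor.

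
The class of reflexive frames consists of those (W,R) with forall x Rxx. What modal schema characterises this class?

□p → p

A defining formula is □p → p (the T axiom).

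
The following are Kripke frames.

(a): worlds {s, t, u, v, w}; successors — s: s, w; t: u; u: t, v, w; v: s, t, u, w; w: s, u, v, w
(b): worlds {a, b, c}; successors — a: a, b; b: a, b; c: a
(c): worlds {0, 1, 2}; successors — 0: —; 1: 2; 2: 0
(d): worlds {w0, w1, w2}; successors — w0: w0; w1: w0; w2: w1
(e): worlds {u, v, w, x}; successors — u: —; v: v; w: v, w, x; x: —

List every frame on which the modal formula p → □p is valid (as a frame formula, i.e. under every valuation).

Frame correspondent (Sahlqvist): ∀x ∀z (xRz → ∃w (x = w ∧ z = w)) — i.e. a generalized confluence (Geach) condition.
(a): fails — sRw but s ≠ w.
(b): fails — aRb but a ≠ b.
(c): fails — 1R2 but 1 ≠ 2.
(d): fails — w1Rw0 but w1 ≠ w0.
(e): fails — wRv but w ≠ v.
Valid on no frame.

none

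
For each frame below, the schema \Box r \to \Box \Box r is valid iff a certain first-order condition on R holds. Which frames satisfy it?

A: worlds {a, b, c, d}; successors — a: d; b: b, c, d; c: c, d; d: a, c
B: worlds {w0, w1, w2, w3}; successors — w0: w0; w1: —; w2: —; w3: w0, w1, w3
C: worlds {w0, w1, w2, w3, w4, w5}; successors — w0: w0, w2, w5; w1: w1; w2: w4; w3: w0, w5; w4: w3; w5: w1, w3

This is the axiom for transitivity; its first-order frame correspondent is \forall x \forall y \forall z (Rxy \wedge Ryz \to Rxz).
A: fails — Rcd and Rda but not Rca.
B: satisfies the condition.
C: fails — Rw2w4 and Rw4w3 but not Rw2w3.

B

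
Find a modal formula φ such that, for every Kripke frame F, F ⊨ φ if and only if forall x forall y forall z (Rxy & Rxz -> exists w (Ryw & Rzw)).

◇□p → □◇p

The condition is convergence. The .2 schema ◇□p → □◇p defines it.
Suppose ◇□p→□◇p is valid. Take Rxy, Rxz and set V(p)={w : Ryw}. Then □p at y so ◇□p at x, so □◇p at x, so ◇p at z, giving w with Rzw and Ryw.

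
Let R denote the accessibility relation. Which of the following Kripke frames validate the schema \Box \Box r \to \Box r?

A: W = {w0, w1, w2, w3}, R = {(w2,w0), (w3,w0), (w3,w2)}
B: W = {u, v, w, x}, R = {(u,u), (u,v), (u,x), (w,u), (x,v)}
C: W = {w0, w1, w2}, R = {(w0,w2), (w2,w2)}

Frame correspondent (Sahlqvist): \forall x \forall y (Rxy \to \exists z (Rxz \wedge Rzy)) — i.e. density.
A: fails — Rw3w2 but no z with Rw3z and Rzw2.
B: fails — Rxv but no z with Rxz and Rzv.
C: ✓.
Valid on: C.

C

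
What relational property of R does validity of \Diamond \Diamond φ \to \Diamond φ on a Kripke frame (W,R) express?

Transitivity

Equivalently (dual form): □φ → □□φ.
Suppose □φ→□□φ is valid. Take Rxy, Ryz and set V(φ)={w : Rxw}. Then □φ at x, so □□φ at x, so □φ at y, so φ at z, i.e. Rxz.
The converse is a direct semantic check.
So the correspondent is transitivity.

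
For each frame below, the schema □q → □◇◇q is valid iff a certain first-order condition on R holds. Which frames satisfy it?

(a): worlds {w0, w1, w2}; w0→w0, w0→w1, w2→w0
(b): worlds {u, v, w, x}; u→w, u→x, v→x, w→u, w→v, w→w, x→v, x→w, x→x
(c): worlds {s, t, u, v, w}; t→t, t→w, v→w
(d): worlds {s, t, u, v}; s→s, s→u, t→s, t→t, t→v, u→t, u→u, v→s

(b), (d)

Frame correspondent (Sahlqvist): ∀x ∀z (xRz → ∃w (xRw ∧ zR²w)) — i.e. a generalized confluence (Geach) condition.
(a): fails — w0Rw1 but no w with w0Rw and w1R²w.
(b): holds.
(c): fails — tRw but no w* with tRw* and wR²w*.
(d): holds.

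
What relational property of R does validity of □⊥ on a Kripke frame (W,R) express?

□⊥ is valid iff no world has any successor (otherwise □⊥ fails at any world with one).

Emptiness of R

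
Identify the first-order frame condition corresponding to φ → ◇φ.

Equivalently (dual form): □φ → φ.
Suppose □φ→φ is valid. At any x set V(φ)={w : Rxw}. Then □φ holds at x, so φ holds at x, i.e. Rxx.

reflexivity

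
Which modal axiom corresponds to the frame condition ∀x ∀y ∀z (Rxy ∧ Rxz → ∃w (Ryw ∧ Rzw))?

◇□q → □◇q

This is convergence; the standard corresponding axiom is .2: ◇□q → □◇q.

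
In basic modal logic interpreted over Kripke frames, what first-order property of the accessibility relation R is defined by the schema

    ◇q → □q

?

Suppose ◇q→□q is valid. Take Rxy, Rxz and set V(q)={y}. Then ◇q at x, so □q at x, so q at z, i.e. z=y.

partial functionality: ∀x ∀y ∀z (Rxy ∧ Rxz → y = z)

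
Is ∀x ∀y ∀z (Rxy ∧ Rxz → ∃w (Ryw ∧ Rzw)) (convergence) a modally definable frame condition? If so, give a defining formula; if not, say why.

Yes — defined by ◇□p → □◇p

Yes: it is convergence, defined by the .2 schema ◇□p → □◇p.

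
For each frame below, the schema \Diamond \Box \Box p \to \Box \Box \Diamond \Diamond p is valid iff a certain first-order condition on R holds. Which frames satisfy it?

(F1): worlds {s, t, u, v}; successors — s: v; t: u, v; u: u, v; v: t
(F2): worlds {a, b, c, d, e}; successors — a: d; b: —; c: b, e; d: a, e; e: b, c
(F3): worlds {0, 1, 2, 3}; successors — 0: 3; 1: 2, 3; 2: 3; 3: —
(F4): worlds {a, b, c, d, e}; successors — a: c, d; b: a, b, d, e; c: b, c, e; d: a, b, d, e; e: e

(F1), (F4)

The schema corresponds to a generalized confluence (Geach) condition: \forall x \forall y \forall z ((xRy \wedge x R^2 z) \to \exists w (y R^2 w \wedge z R^2 w)).
(F1): satisfies the condition.
(F2): fails — aRd, aR²a but no w with dR²w and aR²w.
(F3): fails — 1R2, 1R²3 but no w with 2R²w and 3R²w.
(F4): satisfies the condition.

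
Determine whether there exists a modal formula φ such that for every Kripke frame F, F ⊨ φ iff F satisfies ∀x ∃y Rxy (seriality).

Yes: it is seriality, defined by the D schema □q → ◇q.
Suppose □q→◇q is valid. At any x set V(q)=W. Then □q at x, so ◇q at x, so x has a successor.

Yes, by □q → ◇q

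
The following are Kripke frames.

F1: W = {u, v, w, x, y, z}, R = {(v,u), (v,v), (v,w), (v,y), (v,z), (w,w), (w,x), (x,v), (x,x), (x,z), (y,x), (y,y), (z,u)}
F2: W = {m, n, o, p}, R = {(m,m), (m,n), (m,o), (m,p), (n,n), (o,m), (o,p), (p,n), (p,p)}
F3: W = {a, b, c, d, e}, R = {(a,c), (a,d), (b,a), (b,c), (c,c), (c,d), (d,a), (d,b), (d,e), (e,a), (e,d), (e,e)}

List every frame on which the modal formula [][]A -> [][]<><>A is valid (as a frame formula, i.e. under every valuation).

F2, F3

This is the axiom for a generalized confluence (Geach) condition; its first-order frame correspondent is forall x forall z (x R^2 z -> exists w (x R^2 w & z R^2 w)).
F1: fails — vR²u but no t with vR²t and uR²t.
F2: holds.
F3: holds.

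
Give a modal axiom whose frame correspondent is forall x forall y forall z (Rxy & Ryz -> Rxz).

□q → □□q

A defining formula is □q → □□q (the 4 axiom).
Suppose □q→□□q is valid. Take Rxy, Ryz and set V(q)={w : Rxw}. Then □q at x, so □□q at x, so □q at y, so q at z, i.e. Rxz.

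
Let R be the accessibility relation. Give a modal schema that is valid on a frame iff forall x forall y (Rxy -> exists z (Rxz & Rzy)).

A defining formula is □□r → □r (the C4 axiom).

□□r → □r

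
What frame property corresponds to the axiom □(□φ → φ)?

Shift-reflexivity

This schema is the T□ axiom.
Its frame correspondent is shift-reflexivity — ∀x ∀y (Rxy → Ryy).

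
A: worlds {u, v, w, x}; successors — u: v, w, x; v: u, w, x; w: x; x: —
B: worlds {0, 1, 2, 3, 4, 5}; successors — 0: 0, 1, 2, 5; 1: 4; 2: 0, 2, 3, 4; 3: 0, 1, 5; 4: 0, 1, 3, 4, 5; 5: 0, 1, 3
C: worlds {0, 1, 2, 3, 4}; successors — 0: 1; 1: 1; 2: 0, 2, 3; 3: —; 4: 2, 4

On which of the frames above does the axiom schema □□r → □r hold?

C

The schema corresponds to density: ∀x ∀y (Rxy → ∃z (Rxz ∧ Rzy)).
A: fails — Ruv but no z with Ruz and Rzv.
B: fails — R53 but no z with R5z and Rz3.
C: ✓.
Valid on: C.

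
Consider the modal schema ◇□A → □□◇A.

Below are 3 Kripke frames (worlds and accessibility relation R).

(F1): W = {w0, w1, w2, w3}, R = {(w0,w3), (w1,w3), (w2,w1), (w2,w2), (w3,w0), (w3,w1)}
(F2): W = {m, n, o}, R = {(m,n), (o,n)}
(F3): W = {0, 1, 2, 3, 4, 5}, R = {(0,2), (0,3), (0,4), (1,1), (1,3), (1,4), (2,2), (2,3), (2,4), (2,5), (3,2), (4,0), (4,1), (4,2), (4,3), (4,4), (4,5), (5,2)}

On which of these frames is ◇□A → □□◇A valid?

(F2)

The schema corresponds to a generalized confluence (Geach) condition: ∀x ∀y ∀z ((xRy ∧ xR²z) → ∃w (yRw ∧ zRw)).
(F1): fails — w0Rw3, w0R²w0 but no w with w3Rw and w0Rw.
(F2): ✓.
(F3): fails — 0R3, 0R²1 but no w with 3Rw and 1Rw.
Valid on: (F2).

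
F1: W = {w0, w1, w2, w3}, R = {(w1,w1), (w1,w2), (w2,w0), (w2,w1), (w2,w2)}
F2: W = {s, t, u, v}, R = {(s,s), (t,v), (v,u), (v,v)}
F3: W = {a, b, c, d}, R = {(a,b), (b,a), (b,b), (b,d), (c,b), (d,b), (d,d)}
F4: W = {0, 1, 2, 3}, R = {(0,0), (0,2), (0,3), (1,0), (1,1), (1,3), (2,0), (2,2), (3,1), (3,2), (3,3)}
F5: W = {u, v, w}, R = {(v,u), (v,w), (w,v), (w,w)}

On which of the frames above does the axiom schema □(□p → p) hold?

F4

Frame correspondent (Sahlqvist): ∀x ∀y (Rxy → Ryy) — i.e. shift-reflexivity.
F1: fails — Rw2w0 but not Rw0w0.
F2: fails — Rvu but not Ruu.
F3: fails — Rba but not Raa.
F4: ✓.
F5: fails — Rvu but not Ruu.
Valid on: F4.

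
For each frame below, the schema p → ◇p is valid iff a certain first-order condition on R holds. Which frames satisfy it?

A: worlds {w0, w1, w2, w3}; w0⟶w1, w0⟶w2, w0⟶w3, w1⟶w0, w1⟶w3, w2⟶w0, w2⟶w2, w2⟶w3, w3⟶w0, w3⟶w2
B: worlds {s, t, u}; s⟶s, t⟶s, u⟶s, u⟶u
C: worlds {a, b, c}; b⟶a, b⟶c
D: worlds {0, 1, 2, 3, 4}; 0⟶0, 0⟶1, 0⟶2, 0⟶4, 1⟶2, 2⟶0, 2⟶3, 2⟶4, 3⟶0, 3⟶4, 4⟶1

Frame correspondent (Sahlqvist): ∀x Rxx — i.e. reflexivity.
A: fails — world w0 does not see itself.
B: fails — world t does not see itself.
C: fails — world a does not see itself.
D: fails — world 1 does not see itself.

none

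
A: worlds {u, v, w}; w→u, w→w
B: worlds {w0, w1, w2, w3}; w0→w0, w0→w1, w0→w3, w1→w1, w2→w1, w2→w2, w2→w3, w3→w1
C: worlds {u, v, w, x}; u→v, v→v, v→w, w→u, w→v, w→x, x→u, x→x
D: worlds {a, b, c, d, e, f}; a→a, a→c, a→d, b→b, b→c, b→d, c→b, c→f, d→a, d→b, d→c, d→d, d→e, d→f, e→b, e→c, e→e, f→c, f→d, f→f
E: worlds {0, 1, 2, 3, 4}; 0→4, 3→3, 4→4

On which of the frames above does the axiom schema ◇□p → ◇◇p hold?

Frame correspondent (Sahlqvist): ∀x ∀y (xRy → ∃w (yRw ∧ xR²w)) — i.e. a generalized confluence (Geach) condition.
A: fails — wRu but no t with uRt and wR²t.
B: condition met.
C: condition met.
D: condition met.
E: condition met.
Valid on: B, C, D, E.

B, C, D, E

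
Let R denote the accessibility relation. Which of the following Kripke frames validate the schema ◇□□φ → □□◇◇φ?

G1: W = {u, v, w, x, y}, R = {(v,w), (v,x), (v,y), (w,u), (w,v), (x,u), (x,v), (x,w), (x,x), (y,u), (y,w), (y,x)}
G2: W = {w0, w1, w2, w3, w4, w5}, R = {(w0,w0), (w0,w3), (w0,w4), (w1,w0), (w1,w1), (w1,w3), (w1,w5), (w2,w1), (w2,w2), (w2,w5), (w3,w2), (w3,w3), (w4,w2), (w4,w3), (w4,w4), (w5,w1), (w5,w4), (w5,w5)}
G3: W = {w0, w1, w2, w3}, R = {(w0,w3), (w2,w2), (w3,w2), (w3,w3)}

The schema corresponds to a generalized confluence (Geach) condition: ∀x ∀y ∀z ((xRy ∧ xR²z) → ∃w (yR²w ∧ zR²w)).
G1: fails — vRw, vR²u but no t with wR²t and uR²t.
G2: condition met.
G3: condition met.

G2, G3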